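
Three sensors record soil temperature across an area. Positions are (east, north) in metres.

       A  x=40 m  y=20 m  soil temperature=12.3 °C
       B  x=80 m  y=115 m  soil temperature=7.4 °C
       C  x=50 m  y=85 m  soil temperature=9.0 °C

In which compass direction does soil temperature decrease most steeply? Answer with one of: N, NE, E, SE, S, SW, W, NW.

N

Differences from A: to B (Δx, Δy, Δh) = (40, 95, -4.9); to C = (10, 65, -3.3).
Solve a·Δx + b·Δy = ΔT: det = 40·65 − 10·95 = 1650.
∂T/∂x = [(-4.9)·65 − (-3.3)·95] / 1650 = -0.003030
∂T/∂y = [40·(-3.3) − 10·(-4.9)] / 1650 = -0.05030
Steepest decrease is along −∇f = (+0.003030 E, +0.05030 N) → north.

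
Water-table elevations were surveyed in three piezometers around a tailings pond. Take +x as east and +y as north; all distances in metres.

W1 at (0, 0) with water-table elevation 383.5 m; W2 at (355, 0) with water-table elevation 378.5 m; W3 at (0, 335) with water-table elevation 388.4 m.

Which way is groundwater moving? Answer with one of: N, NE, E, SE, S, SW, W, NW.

∂h/∂x = (378.5 − 383.5) / (355 − 0) = -0.01408
∂h/∂y = (388.4 − 383.5) / (335 − 0) = +0.01463
Flow = −∇h = (+0.01408 east, -0.01463 north), which points southeast.

SE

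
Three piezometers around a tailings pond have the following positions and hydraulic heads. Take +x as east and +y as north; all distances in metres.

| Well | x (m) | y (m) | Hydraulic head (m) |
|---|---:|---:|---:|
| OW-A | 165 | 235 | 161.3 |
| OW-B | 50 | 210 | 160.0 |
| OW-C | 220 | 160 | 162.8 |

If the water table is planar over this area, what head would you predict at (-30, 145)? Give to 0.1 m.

159.6 m

Differences from OW-A: to OW-B (Δx, Δy, Δh) = (-115, -25, -1.3); to OW-C = (55, -75, +1.5).
Determinant of the coordinate differences = (-115)·(-75) − 55·(-25) = 10000.
∂h/∂x = [(-1.3)·(-75) − (+1.5)·(-25)] / 10000 = +0.01350
∂h/∂y = [(-115)·(+1.5) − 55·(-1.3)] / 10000 = -0.01010
h(-30, 145) = 161.3 + (+0.01350)·(-195) + (-0.01010)·(-90) = 161.3 -2.633 +0.909 = 159.576 m.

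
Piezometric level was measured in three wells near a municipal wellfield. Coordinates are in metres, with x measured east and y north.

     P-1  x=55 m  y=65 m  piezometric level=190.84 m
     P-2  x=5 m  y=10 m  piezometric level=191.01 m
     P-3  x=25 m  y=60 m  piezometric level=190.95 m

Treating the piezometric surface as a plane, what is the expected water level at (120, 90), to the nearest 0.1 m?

190.6 m

With h = a·x + b·y + c and P-1 as origin, the differences give:
  (-50)·a + (-55)·b = +0.17
  (-30)·a + (-5)·b = +0.11
Eliminate b (×(-5) and ×(-55), subtract): -1400·a = 5.200 → a = ∂h/∂x = -0.003714
Back-substitute: b = ∂h/∂y = +0.0002857.
h(120, 90) = 190.84 + (-0.003714)·(65) + (+0.0002857)·(25) = 190.84 -0.241 +0.007 = 190.606 m.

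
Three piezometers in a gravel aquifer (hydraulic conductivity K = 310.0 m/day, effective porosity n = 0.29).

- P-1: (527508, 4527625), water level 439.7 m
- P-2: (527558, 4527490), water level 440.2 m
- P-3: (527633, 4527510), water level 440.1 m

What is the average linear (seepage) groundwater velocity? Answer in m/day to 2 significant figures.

Three-point gradient (reference P-1): Δ to P-2 = (50, -135, +0.5), Δ to P-3 = (125, -115, +0.4).
∂h/∂x = -0.0003146, ∂h/∂y = -0.003820 (det = 11125).
|∇h| = √(-0.0003146² + -0.003820²) = 0.003833
Seepage velocity v = K·i/n = 310.0 × 0.003833 / 0.29 = 4.097 m/day.

4.1 m/day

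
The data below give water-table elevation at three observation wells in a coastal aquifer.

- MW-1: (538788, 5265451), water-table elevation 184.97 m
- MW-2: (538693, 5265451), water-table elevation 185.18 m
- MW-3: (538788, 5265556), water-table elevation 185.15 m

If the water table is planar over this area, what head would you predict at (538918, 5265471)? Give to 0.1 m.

184.7 m

∂h/∂x = (185.18 − 184.97) / (538693 − 538788) = -0.002211
∂h/∂y = (185.15 − 184.97) / (5265556 − 5265451) = +0.001714
h(538918, 5265471) = 184.97 + (-0.002211)·(130) + (+0.001714)·(20) = 184.97 -0.287 +0.034 = 184.717 m.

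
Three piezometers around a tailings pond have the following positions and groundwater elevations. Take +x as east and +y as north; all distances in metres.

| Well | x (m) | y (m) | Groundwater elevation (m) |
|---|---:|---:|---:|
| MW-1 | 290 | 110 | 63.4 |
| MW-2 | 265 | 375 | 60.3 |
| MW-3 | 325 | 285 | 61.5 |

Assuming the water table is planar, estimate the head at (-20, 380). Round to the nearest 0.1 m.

59.4 m

Taking MW-1 as reference: MW-2−MW-1 = (-25, 265, -3.1); MW-3−MW-1 = (35, 175, -1.9).
Solve a·Δx + b·Δy = Δh: det = (-25)·175 − 35·265 = -13650.
∂h/∂x = [(-3.1)·175 − (-1.9)·265] / -13650 = +0.002857
∂h/∂y = [(-25)·(-1.9) − 35·(-3.1)] / -13650 = -0.01143
h(-20, 380) = 63.4 + (+0.002857)·(-310) + (-0.01143)·(270) = 63.4 -0.886 -3.086 = 59.429 m.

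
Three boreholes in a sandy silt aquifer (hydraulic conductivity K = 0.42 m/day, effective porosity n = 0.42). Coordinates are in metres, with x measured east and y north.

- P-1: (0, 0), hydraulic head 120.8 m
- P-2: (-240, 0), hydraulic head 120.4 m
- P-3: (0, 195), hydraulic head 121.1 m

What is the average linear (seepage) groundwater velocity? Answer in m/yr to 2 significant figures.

0.83 m/yr

∂h/∂x = (120.4 − 120.8) / (-240 − 0) = +0.001667
∂h/∂y = (121.1 − 120.8) / (195 − 0) = +0.001538
|∇h| = √(0.001667² + 0.001538²) = 0.002268
Seepage velocity v = K·i/n = 0.42 × 0.002268 / 0.42 = 0.002268 m/day = 0.8284 m/yr.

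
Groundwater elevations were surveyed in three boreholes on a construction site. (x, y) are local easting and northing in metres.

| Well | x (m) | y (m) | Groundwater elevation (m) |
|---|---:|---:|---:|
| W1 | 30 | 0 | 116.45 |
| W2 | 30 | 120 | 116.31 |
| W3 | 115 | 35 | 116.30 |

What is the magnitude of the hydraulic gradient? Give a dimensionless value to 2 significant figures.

With h = a·x + b·y + c and W1 as origin, the differences give:
  0·a + 120·b = -0.14
  85·a + 35·b = -0.15
Eliminate b (×35 and ×120, subtract): -10200·a = 13.100 → a = ∂h/∂x = -0.001284
Back-substitute: b = ∂h/∂y = -0.001167.
|∇h| = √(-0.001284² + -0.001167²) = 0.001735

0.0017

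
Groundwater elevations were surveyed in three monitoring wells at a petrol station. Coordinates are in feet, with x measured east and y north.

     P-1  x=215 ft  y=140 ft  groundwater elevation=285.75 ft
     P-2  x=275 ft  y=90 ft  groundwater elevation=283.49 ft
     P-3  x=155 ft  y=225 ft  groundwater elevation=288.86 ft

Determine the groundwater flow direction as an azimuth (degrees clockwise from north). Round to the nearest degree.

144°

Differences from P-1: to P-2 (Δx, Δy, Δh) = (60, -50, -2.26); to P-3 = (-60, 85, +3.11).
Solve a·Δx + b·Δy = Δh: det = 60·85 − (-60)·(-50) = 2100.
∂h/∂x = [(-2.26)·85 − (+3.11)·(-50)] / 2100 = -0.01743
∂h/∂y = [60·(+3.11) − (-60)·(-2.26)] / 2100 = +0.02429
Flow direction (−∇h) has components (+0.01743 E, -0.02429 N).
Azimuth = atan2(E, N) = atan2(+0.01743, -0.02429) = 144.3° ≈ 144°.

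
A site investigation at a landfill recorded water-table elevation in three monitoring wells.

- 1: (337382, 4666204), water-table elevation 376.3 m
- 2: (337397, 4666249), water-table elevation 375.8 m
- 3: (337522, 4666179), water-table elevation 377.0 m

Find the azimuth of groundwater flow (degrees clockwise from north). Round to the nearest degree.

347°

Taking 1 as reference: 2−1 = (15, 45, -0.5); 3−1 = (140, -25, +0.7).
Solve a·Δx + b·Δy = Δh: det = 15·(-25) − 140·45 = -6675.
∂h/∂x = [(-0.5)·(-25) − (+0.7)·45] / -6675 = +0.002846
∂h/∂y = [15·(+0.7) − 140·(-0.5)] / -6675 = -0.01206
Flow direction (−∇h) has components (-0.002846 E, +0.01206 N).
Azimuth = atan2(E, N) = atan2(-0.002846, +0.01206) = 346.7° ≈ 347°.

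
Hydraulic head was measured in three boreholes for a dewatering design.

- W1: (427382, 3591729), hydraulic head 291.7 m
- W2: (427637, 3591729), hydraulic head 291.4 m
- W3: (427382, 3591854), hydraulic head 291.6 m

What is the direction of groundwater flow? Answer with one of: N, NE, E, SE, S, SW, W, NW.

NE

∂h/∂x = (291.4 − 291.7) / (427637 − 427382) = -0.001176
∂h/∂y = (291.6 − 291.7) / (3591854 − 3591729) = -0.0008000
Flow = −∇h = (+0.001176 east, +0.0008000 north), which points northeast.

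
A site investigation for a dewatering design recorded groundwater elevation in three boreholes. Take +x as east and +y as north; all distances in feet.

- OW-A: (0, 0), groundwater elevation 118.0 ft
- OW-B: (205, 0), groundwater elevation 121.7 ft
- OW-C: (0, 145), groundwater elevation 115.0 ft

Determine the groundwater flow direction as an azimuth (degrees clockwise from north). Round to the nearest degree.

319°

∂h/∂x = (121.7 − 118.0) / (205 − 0) = +0.01805
∂h/∂y = (115.0 − 118.0) / (145 − 0) = -0.02069
Flow direction (−∇h) has components (-0.01805 E, +0.02069 N).
Azimuth = atan2(E, N) = atan2(-0.01805, +0.02069) = 318.9° ≈ 319°.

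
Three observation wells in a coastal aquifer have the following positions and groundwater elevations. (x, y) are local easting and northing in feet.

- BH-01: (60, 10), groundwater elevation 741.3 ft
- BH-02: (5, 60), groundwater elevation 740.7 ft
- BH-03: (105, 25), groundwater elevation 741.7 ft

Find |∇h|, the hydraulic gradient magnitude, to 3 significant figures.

0.00957

Three-point gradient (reference BH-01): Δ to BH-02 = (-55, 50, -0.6), Δ to BH-03 = (45, 15, +0.4).
∂h/∂x = +0.009431, ∂h/∂y = -0.001626 (det = -3075).
|∇h| = √(0.009431² + -0.001626²) = 0.00957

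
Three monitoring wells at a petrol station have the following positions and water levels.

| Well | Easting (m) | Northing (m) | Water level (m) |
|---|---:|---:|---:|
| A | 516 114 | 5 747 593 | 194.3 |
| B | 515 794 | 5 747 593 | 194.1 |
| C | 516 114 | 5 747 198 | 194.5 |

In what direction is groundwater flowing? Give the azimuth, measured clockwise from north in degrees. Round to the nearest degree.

∂h/∂x = (194.1 − 194.3) / (515794 − 516114) = +0.0006250
∂h/∂y = (194.5 − 194.3) / (5747198 − 5747593) = -0.0005063
Flow direction (−∇h) has components (-0.0006250 E, +0.0005063 N).
Azimuth = atan2(E, N) = atan2(-0.0006250, +0.0005063) = 309.0° ≈ 309°.

309°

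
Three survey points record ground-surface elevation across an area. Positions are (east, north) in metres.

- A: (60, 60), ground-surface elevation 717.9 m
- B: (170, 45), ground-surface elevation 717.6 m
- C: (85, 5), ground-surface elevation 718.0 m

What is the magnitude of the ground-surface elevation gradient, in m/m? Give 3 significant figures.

0.00455 m/m

Three-point gradient (reference A): Δ to B = (110, -15, -0.3), Δ to C = (25, -55, +0.1).
∂z/∂x = -0.003172, ∂z/∂y = -0.003260 (det = -5675).
|∇f| = √(-0.003172² + -0.003260²) = 0.004549 m/m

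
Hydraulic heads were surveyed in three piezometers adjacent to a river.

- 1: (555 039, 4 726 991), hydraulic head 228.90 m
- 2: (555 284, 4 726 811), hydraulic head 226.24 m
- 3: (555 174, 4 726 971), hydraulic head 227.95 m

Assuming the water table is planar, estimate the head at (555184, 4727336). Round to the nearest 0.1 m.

230.3 m

Taking 1 as reference: 2−1 = (245, -180, -2.66); 3−1 = (135, -20, -0.95).
Solve a·Δx + b·Δy = Δh: det = 245·(-20) − 135·(-180) = 19400.
∂h/∂x = [(-2.66)·(-20) − (-0.95)·(-180)] / 19400 = -0.006072
∂h/∂y = [245·(-0.95) − 135·(-2.66)] / 19400 = +0.006513
h(555184, 4727336) = 228.90 + (-0.006072)·(145) + (+0.006513)·(345) = 228.90 -0.880 +2.247 = 230.266 m.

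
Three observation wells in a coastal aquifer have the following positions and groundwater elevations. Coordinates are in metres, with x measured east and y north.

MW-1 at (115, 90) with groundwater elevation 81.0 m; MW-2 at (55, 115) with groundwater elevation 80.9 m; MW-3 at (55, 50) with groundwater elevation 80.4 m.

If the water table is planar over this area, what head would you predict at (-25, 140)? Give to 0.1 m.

Differences from MW-1: to MW-2 (Δx, Δy, Δh) = (-60, 25, -0.1); to MW-3 = (-60, -40, -0.6).
Determinant of the coordinate differences = (-60)·(-40) − (-60)·25 = 3900.
∂h/∂x = [(-0.1)·(-40) − (-0.6)·25] / 3900 = +0.004872
∂h/∂y = [(-60)·(-0.6) − (-60)·(-0.1)] / 3900 = +0.007692
h(-25, 140) = 81.0 + (+0.004872)·(-140) + (+0.007692)·(50) = 81.0 -0.682 +0.385 = 80.703 m.

80.7 m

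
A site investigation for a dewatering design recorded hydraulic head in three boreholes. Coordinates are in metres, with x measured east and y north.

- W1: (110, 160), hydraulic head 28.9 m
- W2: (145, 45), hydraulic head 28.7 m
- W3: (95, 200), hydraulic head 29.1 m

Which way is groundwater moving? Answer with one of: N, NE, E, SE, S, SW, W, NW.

E

Differences from W1: to W2 (Δx, Δy, Δh) = (35, -115, -0.2); to W3 = (-15, 40, +0.2).
Solve a·Δx + b·Δy = Δh: det = 35·40 − (-15)·(-115) = -325.
∂h/∂x = [(-0.2)·40 − (+0.2)·(-115)] / -325 = -0.04615
∂h/∂y = [35·(+0.2) − (-15)·(-0.2)] / -325 = -0.01231
Flow = −∇h = (+0.04615 east, +0.01231 north), which points east.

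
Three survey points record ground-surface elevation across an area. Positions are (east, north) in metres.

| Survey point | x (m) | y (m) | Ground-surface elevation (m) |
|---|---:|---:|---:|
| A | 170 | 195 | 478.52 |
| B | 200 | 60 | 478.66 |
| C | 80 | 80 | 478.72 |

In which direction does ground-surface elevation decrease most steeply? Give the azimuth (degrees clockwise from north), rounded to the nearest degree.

Taking A as reference: B−A = (30, -135, +0.14); C−A = (-90, -115, +0.20).
Determinant of the coordinate differences = 30·(-115) − (-90)·(-135) = -15600.
∂z/∂x = [(+0.14)·(-115) − (+0.20)·(-135)] / -15600 = -0.0006987
∂z/∂y = [30·(+0.20) − (-90)·(+0.14)] / -15600 = -0.001192
Steepest decrease is along −∇f: components (+0.0006987 E, +0.001192 N).
Azimuth = atan2(+0.0006987, +0.001192) = 30.4° ≈ 030°.

030°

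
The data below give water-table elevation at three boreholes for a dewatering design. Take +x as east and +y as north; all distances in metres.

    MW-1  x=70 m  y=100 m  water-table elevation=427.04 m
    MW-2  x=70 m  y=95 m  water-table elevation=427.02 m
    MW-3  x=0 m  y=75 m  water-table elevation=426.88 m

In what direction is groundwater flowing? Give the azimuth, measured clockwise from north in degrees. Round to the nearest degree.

192°

Differences from MW-1: to MW-2 (Δx, Δy, Δh) = (0, -5, -0.02); to MW-3 = (-70, -25, -0.16).
Determinant of the coordinate differences = 0·(-25) − (-70)·(-5) = -350.
∂h/∂x = [(-0.02)·(-25) − (-0.16)·(-5)] / -350 = +0.0008571
∂h/∂y = [0·(-0.16) − (-70)·(-0.02)] / -350 = +0.004000
Flow direction (−∇h) has components (-0.0008571 E, -0.004000 N).
Azimuth = atan2(E, N) = atan2(-0.0008571, -0.004000) = 192.1° ≈ 192°.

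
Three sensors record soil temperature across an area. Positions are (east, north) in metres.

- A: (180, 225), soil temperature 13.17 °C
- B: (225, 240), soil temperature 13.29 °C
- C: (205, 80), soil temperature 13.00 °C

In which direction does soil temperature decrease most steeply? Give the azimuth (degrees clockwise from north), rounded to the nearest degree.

Taking A as reference: B−A = (45, 15, +0.12); C−A = (25, -145, -0.17).
Determinant of the coordinate differences = 45·(-145) − 25·15 = -6900.
∂T/∂x = [(+0.12)·(-145) − (-0.17)·15] / -6900 = +0.002152
∂T/∂y = [45·(-0.17) − 25·(+0.12)] / -6900 = +0.001543
Steepest decrease is along −∇f: components (-0.002152 E, -0.001543 N).
Azimuth = atan2(-0.002152, -0.001543) = 234.4° ≈ 234°.

234°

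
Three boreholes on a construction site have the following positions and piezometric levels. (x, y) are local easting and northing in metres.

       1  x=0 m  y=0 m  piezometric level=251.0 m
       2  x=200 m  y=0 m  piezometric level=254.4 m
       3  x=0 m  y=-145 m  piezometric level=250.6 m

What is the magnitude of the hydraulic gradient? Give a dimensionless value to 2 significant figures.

0.017

∂h/∂x = (254.4 − 251.0) / (200 − 0) = +0.01700
∂h/∂y = (250.6 − 251.0) / (-145 − 0) = +0.002759
|∇h| = √(0.01700² + 0.002759²) = 0.01722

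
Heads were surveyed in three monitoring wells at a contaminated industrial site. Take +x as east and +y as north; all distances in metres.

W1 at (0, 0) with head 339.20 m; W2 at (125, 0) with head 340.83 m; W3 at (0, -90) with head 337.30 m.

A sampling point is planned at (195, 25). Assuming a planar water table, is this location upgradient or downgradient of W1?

upgradient

∂h/∂x = (340.83 − 339.20) / (125 − 0) = +0.01304
∂h/∂y = (337.30 − 339.20) / (-90 − 0) = +0.02111
Head at (195, 25) = 339.20 + (+0.01304)·(195) + (+0.02111)·(25) = 342.27 m.
That is higher than the 339.20 m at W1, so the point is upgradient.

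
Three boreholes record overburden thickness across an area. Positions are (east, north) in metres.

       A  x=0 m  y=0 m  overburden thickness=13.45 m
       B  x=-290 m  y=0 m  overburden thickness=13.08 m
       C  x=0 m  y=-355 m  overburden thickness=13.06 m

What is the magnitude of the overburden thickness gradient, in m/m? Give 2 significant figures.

∂d/∂x = (13.08 − 13.45) / (-290 − 0) = +0.001276
∂d/∂y = (13.06 − 13.45) / (-355 − 0) = +0.001099
|∇f| = √(0.001276² + 0.001099²) = 0.001684 m/m

0.0017 m/m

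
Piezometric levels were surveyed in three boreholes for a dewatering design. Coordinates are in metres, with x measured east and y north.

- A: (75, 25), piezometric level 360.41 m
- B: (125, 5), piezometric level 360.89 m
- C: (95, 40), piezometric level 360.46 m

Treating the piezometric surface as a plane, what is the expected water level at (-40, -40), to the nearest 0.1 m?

With h = a·x + b·y + c and A as origin, the differences give:
  50·a + (-20)·b = +0.48
  20·a + 15·b = +0.05
Eliminate b (×15 and ×(-20), subtract): 1150·a = 8.200 → a = ∂h/∂x = +0.007130
Back-substitute: b = ∂h/∂y = -0.006174.
h(-40, -40) = 360.41 + (+0.007130)·(-115) + (-0.006174)·(-65) = 360.41 -0.820 +0.401 = 359.991 m.

360.0 m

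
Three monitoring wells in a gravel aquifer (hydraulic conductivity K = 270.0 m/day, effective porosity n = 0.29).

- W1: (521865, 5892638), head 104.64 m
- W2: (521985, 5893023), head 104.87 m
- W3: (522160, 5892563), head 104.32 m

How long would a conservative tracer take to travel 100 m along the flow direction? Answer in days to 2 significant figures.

88 days

With h = a·x + b·y + c and W1 as origin, the differences give:
  120·a + 385·b = +0.23
  295·a + (-75)·b = -0.32
Eliminate b (×(-75) and ×385, subtract): -122575·a = 105.950 → a = ∂h/∂x = -0.0008644
Back-substitute: b = ∂h/∂y = +0.0008668.
|∇h| = √(-0.0008644² + 0.0008668²) = 0.001224
Seepage velocity v = K·i/n = 270.0 × 0.001224 / 0.29 = 1.14 m/day.
t = 100 / 1.14 = 87.72 days.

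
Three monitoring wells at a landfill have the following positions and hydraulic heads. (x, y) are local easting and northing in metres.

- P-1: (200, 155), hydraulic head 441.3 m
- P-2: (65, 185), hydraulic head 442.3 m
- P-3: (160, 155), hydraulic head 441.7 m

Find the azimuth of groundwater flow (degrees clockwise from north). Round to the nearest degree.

With h = a·x + b·y + c and P-1 as origin, the differences give:
  (-135)·a + 30·b = +1.0
  (-40)·a + 0·b = +0.4
Eliminate b (×0 and ×30, subtract): 1200·a = -12.00 → a = ∂h/∂x = -0.010000
Back-substitute: b = ∂h/∂y = -0.01167.
Flow direction (−∇h) has components (+0.010000 E, +0.01167 N).
Azimuth = atan2(E, N) = atan2(+0.010000, +0.01167) = 40.6° ≈ 041°.

041°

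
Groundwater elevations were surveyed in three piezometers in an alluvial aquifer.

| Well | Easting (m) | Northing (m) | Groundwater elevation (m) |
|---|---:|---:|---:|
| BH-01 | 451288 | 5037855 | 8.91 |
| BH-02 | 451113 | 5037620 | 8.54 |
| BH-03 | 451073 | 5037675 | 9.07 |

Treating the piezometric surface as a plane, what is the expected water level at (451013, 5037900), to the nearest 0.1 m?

10.7 m

With h = a·x + b·y + c and BH-01 as origin, the differences give:
  (-175)·a + (-235)·b = -0.37
  (-215)·a + (-180)·b = +0.16
Eliminate b (×(-180) and ×(-235), subtract): -19025·a = 104.200 → a = ∂h/∂x = -0.005477
Back-substitute: b = ∂h/∂y = +0.005653.
h(451013, 5037900) = 8.91 + (-0.005477)·(-275) + (+0.005653)·(45) = 8.91 +1.506 +0.254 = 10.671 m.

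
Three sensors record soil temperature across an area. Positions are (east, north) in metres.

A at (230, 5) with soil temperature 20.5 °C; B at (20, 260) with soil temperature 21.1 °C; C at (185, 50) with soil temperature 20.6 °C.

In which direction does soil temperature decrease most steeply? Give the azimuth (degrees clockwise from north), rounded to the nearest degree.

Three-point gradient (reference A): Δ to B = (-210, 255, +0.6), Δ to C = (-45, 45, +0.1).
∂T/∂x = +0.0007407, ∂T/∂y = +0.002963 (det = 2025).
Steepest decrease is along −∇f: components (-0.0007407 E, -0.002963 N).
Azimuth = atan2(-0.0007407, -0.002963) = 194.0° ≈ 194°.

194°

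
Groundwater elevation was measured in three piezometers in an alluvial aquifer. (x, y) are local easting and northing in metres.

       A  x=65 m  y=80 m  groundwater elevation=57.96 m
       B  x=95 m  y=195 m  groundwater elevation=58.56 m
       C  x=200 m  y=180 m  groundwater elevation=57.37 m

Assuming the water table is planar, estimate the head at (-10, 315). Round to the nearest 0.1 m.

Taking A as reference: B−A = (30, 115, +0.60); C−A = (135, 100, -0.59).
Determinant of the coordinate differences = 30·100 − 135·115 = -12525.
∂h/∂x = [(+0.60)·100 − (-0.59)·115] / -12525 = -0.01021
∂h/∂y = [30·(-0.59) − 135·(+0.60)] / -12525 = +0.007880
h(-10, 315) = 57.96 + (-0.01021)·(-75) + (+0.007880)·(235) = 57.96 +0.766 +1.852 = 60.577 m.

60.6 m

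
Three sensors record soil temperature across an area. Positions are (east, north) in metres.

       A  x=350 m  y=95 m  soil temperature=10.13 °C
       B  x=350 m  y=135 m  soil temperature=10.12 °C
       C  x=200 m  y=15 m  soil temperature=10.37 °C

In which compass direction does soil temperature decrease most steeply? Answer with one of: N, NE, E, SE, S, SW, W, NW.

E

Differences from A: to B (Δx, Δy, Δh) = (0, 40, -0.01); to C = (-150, -80, +0.24).
Solve a·Δx + b·Δy = ΔT: det = 0·(-80) − (-150)·40 = 6000.
∂T/∂x = [(-0.01)·(-80) − (+0.24)·40] / 6000 = -0.001467
∂T/∂y = [0·(+0.24) − (-150)·(-0.01)] / 6000 = -0.0002500
Steepest decrease is along −∇f = (+0.001467 E, +0.0002500 N) → east.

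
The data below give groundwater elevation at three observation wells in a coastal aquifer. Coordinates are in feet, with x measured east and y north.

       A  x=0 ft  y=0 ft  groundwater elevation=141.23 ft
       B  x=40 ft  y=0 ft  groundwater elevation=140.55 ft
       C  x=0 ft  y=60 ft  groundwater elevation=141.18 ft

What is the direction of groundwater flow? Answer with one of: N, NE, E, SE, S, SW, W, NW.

E

∂h/∂x = (140.55 − 141.23) / (40 − 0) = -0.01700
∂h/∂y = (141.18 − 141.23) / (60 − 0) = -0.0008333
Flow = −∇h = (+0.01700 east, +0.0008333 north), which points east.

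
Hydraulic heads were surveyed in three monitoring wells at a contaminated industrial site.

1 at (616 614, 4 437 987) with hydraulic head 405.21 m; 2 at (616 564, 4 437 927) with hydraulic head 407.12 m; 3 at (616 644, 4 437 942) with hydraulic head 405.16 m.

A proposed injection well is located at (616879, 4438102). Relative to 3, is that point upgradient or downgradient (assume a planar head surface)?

Taking 1 as reference: 2−1 = (-50, -60, +1.91); 3−1 = (30, -45, -0.05).
Determinant of the coordinate differences = (-50)·(-45) − 30·(-60) = 4050.
∂h/∂x = [(+1.91)·(-45) − (-0.05)·(-60)] / 4050 = -0.02196
∂h/∂y = [(-50)·(-0.05) − 30·(+1.91)] / 4050 = -0.01353
Head at (616879, 4438102) = 405.21 + (-0.02196)·(265) + (-0.01353)·(115) = 397.83 m.
That is lower than the 405.16 m at 3, so the point is downgradient.

downgradient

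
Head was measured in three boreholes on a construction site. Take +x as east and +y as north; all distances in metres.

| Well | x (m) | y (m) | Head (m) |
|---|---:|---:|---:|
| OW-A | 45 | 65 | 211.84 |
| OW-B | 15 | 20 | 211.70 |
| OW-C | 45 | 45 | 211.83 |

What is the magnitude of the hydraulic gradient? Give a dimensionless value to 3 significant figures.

Three-point gradient (reference OW-A): Δ to OW-B = (-30, -45, -0.14), Δ to OW-C = (0, -20, -0.01).
∂h/∂x = +0.003917, ∂h/∂y = +0.0005000 (det = 600).
|∇h| = √(0.003917² + 0.0005000²) = 0.003949

0.00395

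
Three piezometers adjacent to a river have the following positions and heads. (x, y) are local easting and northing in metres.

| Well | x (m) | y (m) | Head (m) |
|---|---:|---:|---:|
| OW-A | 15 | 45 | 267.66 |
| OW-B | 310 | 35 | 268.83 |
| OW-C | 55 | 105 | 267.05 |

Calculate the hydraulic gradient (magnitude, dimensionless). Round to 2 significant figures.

0.013

Taking OW-A as reference: OW-B−OW-A = (295, -10, +1.17); OW-C−OW-A = (40, 60, -0.61).
Determinant of the coordinate differences = 295·60 − 40·(-10) = 18100.
∂h/∂x = [(+1.17)·60 − (-0.61)·(-10)] / 18100 = +0.003541
∂h/∂y = [295·(-0.61) − 40·(+1.17)] / 18100 = -0.01253
|∇h| = √(0.003541² + -0.01253²) = 0.01302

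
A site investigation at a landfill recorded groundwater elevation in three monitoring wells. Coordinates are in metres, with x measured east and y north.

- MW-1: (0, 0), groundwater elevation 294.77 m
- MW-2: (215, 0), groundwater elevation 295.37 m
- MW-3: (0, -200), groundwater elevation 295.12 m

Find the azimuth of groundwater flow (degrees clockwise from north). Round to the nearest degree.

302°

∂h/∂x = (295.37 − 294.77) / (215 − 0) = +0.002791
∂h/∂y = (295.12 − 294.77) / (-200 − 0) = -0.001750
Flow direction (−∇h) has components (-0.002791 E, +0.001750 N).
Azimuth = atan2(E, N) = atan2(-0.002791, +0.001750) = 302.1° ≈ 302°.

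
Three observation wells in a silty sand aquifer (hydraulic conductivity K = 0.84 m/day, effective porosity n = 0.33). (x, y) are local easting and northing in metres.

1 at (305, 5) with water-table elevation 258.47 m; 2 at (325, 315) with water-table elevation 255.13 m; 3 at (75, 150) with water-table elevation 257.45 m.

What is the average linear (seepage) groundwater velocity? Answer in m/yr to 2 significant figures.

Differences from 1: to 2 (Δx, Δy, Δh) = (20, 310, -3.34); to 3 = (-230, 145, -1.02).
Determinant of the coordinate differences = 20·145 − (-230)·310 = 74200.
∂h/∂x = [(-3.34)·145 − (-1.02)·310] / 74200 = -0.002265
∂h/∂y = [20·(-1.02) − (-230)·(-3.34)] / 74200 = -0.01063
|∇h| = √(-0.002265² + -0.01063²) = 0.01087
Seepage velocity v = K·i/n = 0.84 × 0.01087 / 0.33 = 0.02767 m/day = 10.11 m/yr.

10 m/yr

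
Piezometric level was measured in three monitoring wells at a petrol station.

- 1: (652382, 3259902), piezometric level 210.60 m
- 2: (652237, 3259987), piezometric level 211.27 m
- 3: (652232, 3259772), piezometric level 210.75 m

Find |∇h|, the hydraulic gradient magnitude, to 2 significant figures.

0.0040

Taking 1 as reference: 2−1 = (-145, 85, +0.67); 3−1 = (-150, -130, +0.15).
Determinant of the coordinate differences = (-145)·(-130) − (-150)·85 = 31600.
∂h/∂x = [(+0.67)·(-130) − (+0.15)·85] / 31600 = -0.003160
∂h/∂y = [(-145)·(+0.15) − (-150)·(+0.67)] / 31600 = +0.002492
|∇h| = √(-0.003160² + 0.002492²) = 0.004024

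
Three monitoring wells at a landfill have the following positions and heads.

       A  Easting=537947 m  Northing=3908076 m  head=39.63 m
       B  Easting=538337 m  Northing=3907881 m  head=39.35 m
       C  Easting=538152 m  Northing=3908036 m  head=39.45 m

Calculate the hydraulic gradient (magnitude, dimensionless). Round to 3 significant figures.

0.00111

Three-point gradient (reference A): Δ to B = (390, -195, -0.28), Δ to C = (205, -40, -0.18).
∂h/∂x = -0.0009805, ∂h/∂y = -0.0005251 (det = 24375).
|∇h| = √(-0.0009805² + -0.0005251²) = 0.001112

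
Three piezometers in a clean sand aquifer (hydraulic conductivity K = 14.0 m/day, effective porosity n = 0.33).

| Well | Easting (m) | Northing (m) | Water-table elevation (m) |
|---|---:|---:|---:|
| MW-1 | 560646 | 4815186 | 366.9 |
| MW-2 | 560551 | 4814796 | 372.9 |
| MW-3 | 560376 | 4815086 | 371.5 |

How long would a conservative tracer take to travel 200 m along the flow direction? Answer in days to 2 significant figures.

Three-point gradient (reference MW-1): Δ to MW-2 = (-95, -390, +6.0), Δ to MW-3 = (-270, -100, +4.6).
∂h/∂x = -0.01246, ∂h/∂y = -0.01235 (det = -95800).
|∇h| = √(-0.01246² + -0.01235²) = 0.01754
Seepage velocity v = K·i/n = 14.0 × 0.01754 / 0.33 = 0.7441 m/day.
t = 200 / 0.7441 = 268.8 days.

270 days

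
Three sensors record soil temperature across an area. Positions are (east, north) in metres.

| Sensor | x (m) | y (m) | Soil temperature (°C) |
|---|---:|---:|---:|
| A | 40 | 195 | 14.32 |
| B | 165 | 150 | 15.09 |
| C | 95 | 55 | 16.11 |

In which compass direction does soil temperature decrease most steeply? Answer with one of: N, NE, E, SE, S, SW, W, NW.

N

Taking A as reference: B−A = (125, -45, +0.77); C−A = (55, -140, +1.79).
Solve a·Δx + b·Δy = ΔT: det = 125·(-140) − 55·(-45) = -15025.
∂T/∂x = [(+0.77)·(-140) − (+1.79)·(-45)] / -15025 = +0.001814
∂T/∂y = [125·(+1.79) − 55·(+0.77)] / -15025 = -0.01207
Steepest decrease is along −∇f = (-0.001814 E, +0.01207 N) → north.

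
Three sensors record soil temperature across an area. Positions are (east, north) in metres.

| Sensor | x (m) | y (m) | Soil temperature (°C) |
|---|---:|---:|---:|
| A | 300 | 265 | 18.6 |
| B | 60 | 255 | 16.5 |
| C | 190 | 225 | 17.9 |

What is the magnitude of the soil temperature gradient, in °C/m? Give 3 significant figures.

0.0117 °C/m

With T = a·x + b·y + c and A as origin, the differences give:
  (-240)·a + (-10)·b = -2.1
  (-110)·a + (-40)·b = -0.7
Eliminate b (×(-40) and ×(-10), subtract): 8500·a = 77.00 → a = ∂T/∂x = +0.009059
Back-substitute: b = ∂T/∂y = -0.007412.
|∇f| = √(0.009059² + -0.007412²) = 0.0117 °C/m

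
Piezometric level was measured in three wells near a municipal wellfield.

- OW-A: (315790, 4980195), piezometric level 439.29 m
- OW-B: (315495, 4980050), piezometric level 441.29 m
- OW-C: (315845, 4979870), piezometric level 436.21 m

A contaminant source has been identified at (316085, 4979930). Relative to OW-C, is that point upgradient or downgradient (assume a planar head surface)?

Differences from OW-A: to OW-B (Δx, Δy, Δh) = (-295, -145, +2.00); to OW-C = (55, -325, -3.08).
Determinant of the coordinate differences = (-295)·(-325) − 55·(-145) = 103850.
∂h/∂x = [(+2.00)·(-325) − (-3.08)·(-145)] / 103850 = -0.01056
∂h/∂y = [(-295)·(-3.08) − 55·(+2.00)] / 103850 = +0.007690
Head at (316085, 4979930) = 439.29 + (-0.01056)·(295) + (+0.007690)·(-265) = 434.14 m.
That is lower than the 436.21 m at OW-C, so the point is downgradient.

downgradient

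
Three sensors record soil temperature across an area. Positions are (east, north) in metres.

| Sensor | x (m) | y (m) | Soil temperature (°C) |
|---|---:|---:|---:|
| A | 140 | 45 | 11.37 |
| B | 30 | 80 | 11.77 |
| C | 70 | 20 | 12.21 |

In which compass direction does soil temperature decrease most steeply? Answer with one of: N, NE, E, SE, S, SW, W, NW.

With T = a·x + b·y + c and A as origin, the differences give:
  (-110)·a + 35·b = +0.40
  (-70)·a + (-25)·b = +0.84
Eliminate b (×(-25) and ×35, subtract): 5200·a = -39.400 → a = ∂T/∂x = -0.007577
Back-substitute: b = ∂T/∂y = -0.01238.
Steepest decrease is along −∇f = (+0.007577 E, +0.01238 N) → northeast.

NE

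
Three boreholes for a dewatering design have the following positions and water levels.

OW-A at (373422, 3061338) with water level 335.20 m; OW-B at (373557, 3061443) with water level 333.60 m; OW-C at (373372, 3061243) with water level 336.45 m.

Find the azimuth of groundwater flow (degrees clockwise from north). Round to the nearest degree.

Taking OW-A as reference: OW-B−OW-A = (135, 105, -1.60); OW-C−OW-A = (-50, -95, +1.25).
Solve a·Δx + b·Δy = Δh: det = 135·(-95) − (-50)·105 = -7575.
∂h/∂x = [(-1.60)·(-95) − (+1.25)·105] / -7575 = -0.002739
∂h/∂y = [135·(+1.25) − (-50)·(-1.60)] / -7575 = -0.01172
Flow direction (−∇h) has components (+0.002739 E, +0.01172 N).
Azimuth = atan2(E, N) = atan2(+0.002739, +0.01172) = 13.2° ≈ 013°.

013°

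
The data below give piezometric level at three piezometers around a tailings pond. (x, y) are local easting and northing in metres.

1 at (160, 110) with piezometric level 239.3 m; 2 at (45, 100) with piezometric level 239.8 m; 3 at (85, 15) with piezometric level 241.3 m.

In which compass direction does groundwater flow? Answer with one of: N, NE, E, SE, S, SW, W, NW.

N

Taking 1 as reference: 2−1 = (-115, -10, +0.5); 3−1 = (-75, -95, +2.0).
Solve a·Δx + b·Δy = Δh: det = (-115)·(-95) − (-75)·(-10) = 10175.
∂h/∂x = [(+0.5)·(-95) − (+2.0)·(-10)] / 10175 = -0.002703
∂h/∂y = [(-115)·(+2.0) − (-75)·(+0.5)] / 10175 = -0.01892
Flow = −∇h = (+0.002703 east, +0.01892 north), which points north.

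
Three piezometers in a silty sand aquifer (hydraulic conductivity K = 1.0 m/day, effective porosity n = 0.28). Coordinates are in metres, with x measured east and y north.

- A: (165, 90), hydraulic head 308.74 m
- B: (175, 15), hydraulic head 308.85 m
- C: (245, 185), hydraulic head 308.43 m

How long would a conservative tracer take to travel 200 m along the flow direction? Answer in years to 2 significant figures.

61 years

With h = a·x + b·y + c and A as origin, the differences give:
  10·a + (-75)·b = +0.11
  80·a + 95·b = -0.31
Eliminate b (×95 and ×(-75), subtract): 6950·a = -12.800 → a = ∂h/∂x = -0.001842
Back-substitute: b = ∂h/∂y = -0.001712.
|∇h| = √(-0.001842² + -0.001712²) = 0.002515
Seepage velocity v = K·i/n = 1.0 × 0.002515 / 0.28 = 0.008982 m/day.
t = 200 / 0.008982 = 2.227e+04 days = 61 years.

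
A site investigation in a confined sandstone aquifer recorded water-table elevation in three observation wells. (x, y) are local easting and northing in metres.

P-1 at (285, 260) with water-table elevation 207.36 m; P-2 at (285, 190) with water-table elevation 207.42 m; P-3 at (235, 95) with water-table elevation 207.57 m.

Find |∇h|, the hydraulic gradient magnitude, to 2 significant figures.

0.0016

Differences from P-1: to P-2 (Δx, Δy, Δh) = (0, -70, +0.06); to P-3 = (-50, -165, +0.21).
Solve a·Δx + b·Δy = Δh: det = 0·(-165) − (-50)·(-70) = -3500.
∂h/∂x = [(+0.06)·(-165) − (+0.21)·(-70)] / -3500 = -0.001371
∂h/∂y = [0·(+0.21) − (-50)·(+0.06)] / -3500 = -0.0008571
|∇h| = √(-0.001371² + -0.0008571²) = 0.001617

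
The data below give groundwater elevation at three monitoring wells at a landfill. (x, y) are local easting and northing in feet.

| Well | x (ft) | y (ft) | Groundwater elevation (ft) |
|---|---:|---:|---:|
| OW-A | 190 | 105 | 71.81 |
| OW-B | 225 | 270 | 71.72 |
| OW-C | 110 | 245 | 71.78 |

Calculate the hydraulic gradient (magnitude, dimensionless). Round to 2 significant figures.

With h = a·x + b·y + c and OW-A as origin, the differences give:
  35·a + 165·b = -0.09
  (-80)·a + 140·b = -0.03
Eliminate b (×140 and ×165, subtract): 18100·a = -7.650 → a = ∂h/∂x = -0.0004227
Back-substitute: b = ∂h/∂y = -0.0004558.
|∇h| = √(-0.0004227² + -0.0004558²) = 0.0006216

0.00062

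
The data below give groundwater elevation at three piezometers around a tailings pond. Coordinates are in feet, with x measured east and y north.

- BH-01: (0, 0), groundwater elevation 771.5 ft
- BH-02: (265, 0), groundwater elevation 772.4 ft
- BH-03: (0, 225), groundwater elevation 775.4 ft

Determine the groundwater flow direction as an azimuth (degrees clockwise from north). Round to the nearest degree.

∂h/∂x = (772.4 − 771.5) / (265 − 0) = +0.003396
∂h/∂y = (775.4 − 771.5) / (225 − 0) = +0.01733
Flow direction (−∇h) has components (-0.003396 E, -0.01733 N).
Azimuth = atan2(E, N) = atan2(-0.003396, -0.01733) = 191.1° ≈ 191°.

191°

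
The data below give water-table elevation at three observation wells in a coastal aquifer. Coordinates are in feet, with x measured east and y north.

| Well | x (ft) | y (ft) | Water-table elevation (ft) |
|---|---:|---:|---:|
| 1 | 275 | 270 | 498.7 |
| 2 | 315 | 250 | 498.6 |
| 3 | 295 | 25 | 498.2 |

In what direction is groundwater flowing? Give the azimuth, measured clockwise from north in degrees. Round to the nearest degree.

141°

Differences from 1: to 2 (Δx, Δy, Δh) = (40, -20, -0.1); to 3 = (20, -245, -0.5).
Solve a·Δx + b·Δy = Δh: det = 40·(-245) − 20·(-20) = -9400.
∂h/∂x = [(-0.1)·(-245) − (-0.5)·(-20)] / -9400 = -0.001543
∂h/∂y = [40·(-0.5) − 20·(-0.1)] / -9400 = +0.001915
Flow direction (−∇h) has components (+0.001543 E, -0.001915 N).
Azimuth = atan2(E, N) = atan2(+0.001543, -0.001915) = 141.1° ≈ 141°.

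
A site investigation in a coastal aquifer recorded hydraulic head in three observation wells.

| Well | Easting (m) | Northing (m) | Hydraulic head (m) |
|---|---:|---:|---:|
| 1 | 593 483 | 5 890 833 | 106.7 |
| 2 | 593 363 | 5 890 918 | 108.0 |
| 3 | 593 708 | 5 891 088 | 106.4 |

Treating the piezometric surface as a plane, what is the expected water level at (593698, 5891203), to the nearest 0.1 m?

107.1 m

Taking 1 as reference: 2−1 = (-120, 85, +1.3); 3−1 = (225, 255, -0.3).
Determinant of the coordinate differences = (-120)·255 − 225·85 = -49725.
∂h/∂x = [(+1.3)·255 − (-0.3)·85] / -49725 = -0.007179
∂h/∂y = [(-120)·(-0.3) − 225·(+1.3)] / -49725 = +0.005158
h(593698, 5891203) = 106.7 + (-0.007179)·(215) + (+0.005158)·(370) = 106.7 -1.544 +1.909 = 107.065 m.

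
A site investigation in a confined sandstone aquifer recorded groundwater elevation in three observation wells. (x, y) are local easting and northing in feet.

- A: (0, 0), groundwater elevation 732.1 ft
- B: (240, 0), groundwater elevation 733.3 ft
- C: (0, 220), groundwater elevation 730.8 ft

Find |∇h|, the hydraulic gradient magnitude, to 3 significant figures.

0.00774

∂h/∂x = (733.3 − 732.1) / (240 − 0) = +0.005000
∂h/∂y = (730.8 − 732.1) / (220 − 0) = -0.005909
|∇h| = √(0.005000² + -0.005909²) = 0.007741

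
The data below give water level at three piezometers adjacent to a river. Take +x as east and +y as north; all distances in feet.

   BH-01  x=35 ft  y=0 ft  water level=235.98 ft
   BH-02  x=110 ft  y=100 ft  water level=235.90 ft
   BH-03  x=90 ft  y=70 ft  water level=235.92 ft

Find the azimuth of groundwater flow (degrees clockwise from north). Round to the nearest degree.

Three-point gradient (reference BH-01): Δ to BH-02 = (75, 100, -0.08), Δ to BH-03 = (55, 70, -0.06).
∂h/∂x = -0.001600, ∂h/∂y = +0.0004000 (det = -250).
Flow direction (−∇h) has components (+0.001600 E, -0.0004000 N).
Azimuth = atan2(E, N) = atan2(+0.001600, -0.0004000) = 104.0° ≈ 104°.

104°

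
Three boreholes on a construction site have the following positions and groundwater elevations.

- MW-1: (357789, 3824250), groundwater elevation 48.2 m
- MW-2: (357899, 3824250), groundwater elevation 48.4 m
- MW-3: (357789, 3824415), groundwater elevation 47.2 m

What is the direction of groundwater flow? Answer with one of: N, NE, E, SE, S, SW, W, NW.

∂h/∂x = (48.4 − 48.2) / (357899 − 357789) = +0.001818
∂h/∂y = (47.2 − 48.2) / (3824415 − 3824250) = -0.006061
Flow = −∇h = (-0.001818 east, +0.006061 north), which points north.

N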